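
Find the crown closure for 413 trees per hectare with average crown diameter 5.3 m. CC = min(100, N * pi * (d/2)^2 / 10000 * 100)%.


(d/2)^2 = (5.3/2)^2 = 2.65^2 = 7.0225
Crown area = 3.141593 * 7.0225 = 22.0618 m^2
N * area / 10000 * 100 = 413 * 22.0618 / 10000 * 100 = 91.1152
CC = min(100, 91.1152) = 91.1152 ≈ 91.1%

91.1%


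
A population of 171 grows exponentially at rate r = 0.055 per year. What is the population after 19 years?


r*t = 0.055 * 19 = 1.045
exp(1.045) = 2.84340
N = 171 * 2.84340 = 486.221 ≈ 486

486


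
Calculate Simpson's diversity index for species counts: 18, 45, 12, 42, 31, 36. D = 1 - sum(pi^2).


Total N = 18 + 45 + 12 + 42 + 31 + 36 = 184
Per-species terms:
  p = 18/184 = 0.097826; p^2 = 0.097826^2 = 0.009570
  p = 45/184 = 0.244565; p^2 = 0.244565^2 = 0.059812
  p = 12/184 = 0.065217; p^2 = 0.065217^2 = 0.004253
  p = 42/184 = 0.228261; p^2 = 0.228261^2 = 0.052103
  p = 31/184 = 0.168478; p^2 = 0.168478^2 = 0.028385
  p = 36/184 = 0.195652; p^2 = 0.195652^2 = 0.038280
sum(p^2) = 0.009570 + 0.059812 + 0.004253 + 0.052103 + 0.028385 + 0.038280 = 0.192403
D = 1 - 0.192403 = 0.807597 ≈ 0.8076

0.8076


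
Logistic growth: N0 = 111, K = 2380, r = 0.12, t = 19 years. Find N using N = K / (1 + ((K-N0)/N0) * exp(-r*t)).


(K - N0)/N0 = (2380 - 111)/111 = 2269/111 = 20.4414
r*t = 0.12 * 19 = 2.28; exp(-2.28) = 0.102284
20.4414 * 0.102284 = 2.09083
1 + 2.09083 = 3.09083
N = 2380 / 3.09083 = 770.020 ≈ 770

770


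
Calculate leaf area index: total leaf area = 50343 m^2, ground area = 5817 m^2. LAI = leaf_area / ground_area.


LAI = 50343 / 5817 = 8.6545 ≈ 8.65

8.65


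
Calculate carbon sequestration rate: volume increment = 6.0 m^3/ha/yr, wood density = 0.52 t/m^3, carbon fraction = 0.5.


C = 6.0 * 0.52 * 0.5 = 1.56 t C/ha/yr

1.56 t C/ha/yr


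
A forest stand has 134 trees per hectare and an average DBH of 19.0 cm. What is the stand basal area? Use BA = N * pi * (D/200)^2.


(D/200)^2 = (19.0/200)^2 = 0.095^2 = 0.009025
Individual BA = 3.141593 * 0.009025 = 0.0283529 m^2
Stand BA = 134 * 0.0283529 = 3.79929 ≈ 3.80 m^2/ha

3.80 m^2/ha


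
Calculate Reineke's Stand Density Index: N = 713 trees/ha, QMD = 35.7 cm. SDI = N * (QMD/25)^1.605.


QMD/25 = 35.7/25 = 1.428
(1.428)^1.605 = exp(1.605 * ln(1.428)) = exp(1.605 * 0.356275) = exp(0.571821) = 1.77149
SDI = 713 * 1.77149 = 1263.07 ≈ 1263

1263


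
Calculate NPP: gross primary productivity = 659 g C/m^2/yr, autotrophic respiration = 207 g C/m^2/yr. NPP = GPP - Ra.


NPP = GPP - Ra = 659 - 207 = 452 g C/m^2/yr

452 g C/m^2/yr


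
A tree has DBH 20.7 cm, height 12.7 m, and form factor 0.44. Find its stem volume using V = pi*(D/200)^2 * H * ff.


(D/200)^2 = (20.7/200)^2 = 0.1035^2 = 0.01071225
BA = 3.141593 * 0.01071225 = 0.0336535 m^2
V = 0.0336535 * 12.7 * 0.44 = 0.188056 ≈ 0.188 m^3

0.188 m^3


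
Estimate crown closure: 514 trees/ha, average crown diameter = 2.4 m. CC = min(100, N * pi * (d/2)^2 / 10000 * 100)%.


(d/2)^2 = (2.4/2)^2 = 1.2^2 = 1.44
Crown area = 3.141593 * 1.44 = 4.52389 m^2
N * area / 10000 * 100 = 514 * 4.52389 / 10000 * 100 = 23.2528
CC = min(100, 23.2528) = 23.2528 ≈ 23.3%

23.3%


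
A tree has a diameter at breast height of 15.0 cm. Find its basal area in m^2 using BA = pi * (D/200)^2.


D/200 = 15.0/200 = 0.075 m
(D/200)^2 = 0.075^2 = 0.005625
BA = 3.141593 * 0.005625 = 0.0176715 ≈ 0.0177 m^2

0.0177 m^2


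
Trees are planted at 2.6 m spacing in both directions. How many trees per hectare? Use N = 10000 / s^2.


N = 10000 / 2.6^2 = 10000 / 6.76 = 1479.29 ≈ 1479 trees/ha

1479 trees/ha


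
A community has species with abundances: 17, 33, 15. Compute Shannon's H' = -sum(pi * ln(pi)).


Total N = 17 + 33 + 15 = 65
Per-species terms:
  p = 17/65 = 0.261538; ln(p) = -1.341176; p*ln(p) = 0.261538 * (-1.341176) = -0.350768
  p = 33/65 = 0.507692; ln(p) = -0.677880; p*ln(p) = 0.507692 * (-0.677880) = -0.344154
  p = 15/65 = 0.230769; ln(p) = -1.466338; p*ln(p) = 0.230769 * (-1.466338) = -0.338385
sum(p*ln(p)) = (-0.350768) + (-0.344154) + (-0.338385) = -1.033307
H' = -(-1.033307) = 1.033307 ≈ 1.0333

1.0333


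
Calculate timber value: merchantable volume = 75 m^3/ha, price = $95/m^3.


Value = 75 * 95 = $7125/ha

$7125/ha


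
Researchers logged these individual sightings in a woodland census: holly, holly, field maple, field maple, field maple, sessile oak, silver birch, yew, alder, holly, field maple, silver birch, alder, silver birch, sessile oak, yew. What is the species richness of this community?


Total individuals logged = 16
Distinct species (count of individuals): holly (3), field maple (4), sessile oak (2), silver birch (3), yew (2), alder (2)
Species richness = number of distinct species = 6

6


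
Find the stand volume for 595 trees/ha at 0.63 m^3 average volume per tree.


V_stand = 595 * 0.63 = 374.85 ≈ 374.9 m^3/ha

374.9 m^3/ha


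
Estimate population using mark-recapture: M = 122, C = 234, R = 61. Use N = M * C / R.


N = M * C / R = 122 * 234 / 61 = 28548 / 61 = 468

468 individuals


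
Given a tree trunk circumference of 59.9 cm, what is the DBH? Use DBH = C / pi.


DBH = C / pi = 59.9 / 3.141593 = 19.0668 ≈ 19.07 cm

19.07 cm


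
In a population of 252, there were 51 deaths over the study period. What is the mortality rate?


Mortality rate = 51 / 252 = 0.202381 ≈ 0.2024

0.2024


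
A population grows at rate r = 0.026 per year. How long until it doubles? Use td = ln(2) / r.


td = ln(2) / 0.026 = 0.693147 / 0.026 = 26.6595 ≈ 26.7 years

26.7 years


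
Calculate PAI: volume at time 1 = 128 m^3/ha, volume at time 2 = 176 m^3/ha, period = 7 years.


PAI = (V2 - V1) / period = (176 - 128) / 7 = 48 / 7 = 6.8571 ≈ 6.86 m^3/ha/yr

6.86 m^3/ha/yr


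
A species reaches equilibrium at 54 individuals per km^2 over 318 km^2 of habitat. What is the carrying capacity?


K = 54 * 318 = 17172 individuals

17172 individuals


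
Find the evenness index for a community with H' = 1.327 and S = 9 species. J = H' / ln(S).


ln(9) = 2.19722
J = H' / ln(S) = 1.327 / 2.19722 = 0.603945 ≈ 0.6039

0.6039


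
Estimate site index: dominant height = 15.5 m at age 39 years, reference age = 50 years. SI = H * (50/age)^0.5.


50/39 = 1.28205
(1.28205)^0.5 = 1.13228
SI = 15.5 * 1.13228 = 17.5503 ≈ 17.6 m

17.6 m


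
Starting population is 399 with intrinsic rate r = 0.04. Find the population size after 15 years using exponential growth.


r*t = 0.04 * 15 = 0.6
exp(0.6) = 1.82212
N = 399 * 1.82212 = 727.026 ≈ 727

727


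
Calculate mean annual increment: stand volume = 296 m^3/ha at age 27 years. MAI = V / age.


MAI = 296 / 27 = 10.9630 ≈ 10.96 m^3/ha/yr

10.96 m^3/ha/yr


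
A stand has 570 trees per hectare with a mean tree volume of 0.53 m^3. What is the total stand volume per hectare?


V_stand = 570 * 0.53 = 302.1 m^3/ha

302.1 m^3/ha


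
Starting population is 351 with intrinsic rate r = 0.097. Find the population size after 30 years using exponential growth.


r*t = 0.097 * 30 = 2.91
exp(2.91) = 18.3568
N = 351 * 18.3568 = 6443.24 ≈ 6443

6443


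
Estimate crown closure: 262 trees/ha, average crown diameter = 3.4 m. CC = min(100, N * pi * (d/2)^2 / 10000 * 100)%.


(d/2)^2 = (3.4/2)^2 = 1.7^2 = 2.89
Crown area = 3.141593 * 2.89 = 9.07920 m^2
N * area / 10000 * 100 = 262 * 9.07920 / 10000 * 100 = 23.7875
CC = min(100, 23.7875) = 23.7875 ≈ 23.8%

23.8%


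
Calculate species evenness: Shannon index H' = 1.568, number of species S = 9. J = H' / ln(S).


ln(9) = 2.19722
J = H' / ln(S) = 1.568 / 2.19722 = 0.713629 ≈ 0.7136

0.7136


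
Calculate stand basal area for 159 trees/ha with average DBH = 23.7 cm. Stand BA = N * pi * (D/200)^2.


(D/200)^2 = (23.7/200)^2 = 0.1185^2 = 0.01404225
Individual BA = 3.141593 * 0.01404225 = 0.0441150 m^2
Stand BA = 159 * 0.0441150 = 7.01429 ≈ 7.01 m^2/ha

7.01 m^2/ha


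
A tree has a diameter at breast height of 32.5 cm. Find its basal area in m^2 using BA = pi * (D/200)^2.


D/200 = 32.5/200 = 0.1625 m
(D/200)^2 = 0.1625^2 = 0.02640625
BA = 3.141593 * 0.02640625 = 0.0829577 ≈ 0.0830 m^2

0.0830 m^2


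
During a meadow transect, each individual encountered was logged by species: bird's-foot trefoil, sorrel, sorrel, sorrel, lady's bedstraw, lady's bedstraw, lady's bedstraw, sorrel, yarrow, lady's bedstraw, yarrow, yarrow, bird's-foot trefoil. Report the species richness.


Total individuals logged = 13
Distinct species (count of individuals): bird's-foot trefoil (2), sorrel (4), lady's bedstraw (4), yarrow (3)
Species richness = number of distinct species = 4

4


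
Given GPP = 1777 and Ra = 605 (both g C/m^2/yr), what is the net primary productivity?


NPP = GPP - Ra = 1777 - 605 = 1172 g C/m^2/yr

1172 g C/m^2/yr


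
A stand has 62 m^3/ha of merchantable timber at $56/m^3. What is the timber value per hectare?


Value = 62 * 56 = $3472/ha

$3472/ha


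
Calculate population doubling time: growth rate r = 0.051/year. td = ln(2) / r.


td = ln(2) / 0.051 = 0.693147 / 0.051 = 13.5911 ≈ 13.6 years

13.6 years


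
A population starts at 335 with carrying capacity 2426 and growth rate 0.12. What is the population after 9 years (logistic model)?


(K - N0)/N0 = (2426 - 335)/335 = 2091/335 = 6.24179
r*t = 0.12 * 9 = 1.08; exp(-1.08) = 0.339596
6.24179 * 0.339596 = 2.11969
1 + 2.11969 = 3.11969
N = 2426 / 3.11969 = 777.641 ≈ 778

778


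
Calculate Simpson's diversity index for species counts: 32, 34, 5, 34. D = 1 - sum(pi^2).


Total N = 32 + 34 + 5 + 34 = 105
Per-species terms:
  p = 32/105 = 0.304762; p^2 = 0.304762^2 = 0.092880
  p = 34/105 = 0.323810; p^2 = 0.323810^2 = 0.104853
  p = 5/105 = 0.047619; p^2 = 0.047619^2 = 0.002268
  p = 34/105 = 0.323810; p^2 = 0.323810^2 = 0.104853
sum(p^2) = 0.092880 + 0.104853 + 0.002268 + 0.104853 = 0.304854
D = 1 - 0.304854 = 0.695146 ≈ 0.6951

0.6951


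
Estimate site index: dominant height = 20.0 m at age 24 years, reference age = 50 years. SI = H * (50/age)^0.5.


50/24 = 2.08333
(2.08333)^0.5 = 1.44337
SI = 20.0 * 1.44337 = 28.8674 ≈ 28.9 m

28.9 m


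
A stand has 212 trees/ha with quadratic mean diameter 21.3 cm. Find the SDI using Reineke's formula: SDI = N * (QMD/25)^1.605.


QMD/25 = 21.3/25 = 0.852
(0.852)^1.605 = exp(1.605 * ln(0.852)) = exp(1.605 * (-0.160169)) = exp(-0.257071) = 0.773313
SDI = 212 * 0.773313 = 163.942 ≈ 164

164


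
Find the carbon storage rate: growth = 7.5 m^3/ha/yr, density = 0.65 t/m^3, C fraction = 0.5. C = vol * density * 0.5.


C = 7.5 * 0.65 * 0.5 = 2.4375 ≈ 2.44 t C/ha/yr

2.44 t C/ha/yr


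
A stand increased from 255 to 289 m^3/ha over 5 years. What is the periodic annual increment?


PAI = (V2 - V1) / period = (289 - 255) / 5 = 34 / 5 = 6.80 m^3/ha/yr

6.80 m^3/ha/yr


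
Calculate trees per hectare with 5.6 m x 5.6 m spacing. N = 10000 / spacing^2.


N = 10000 / 5.6^2 = 10000 / 31.36 = 318.878 ≈ 319 trees/ha

319 trees/ha


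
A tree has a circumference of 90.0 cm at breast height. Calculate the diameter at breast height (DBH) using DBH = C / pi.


DBH = C / pi = 90.0 / 3.141593 = 28.6479 ≈ 28.65 cm

28.65 cm


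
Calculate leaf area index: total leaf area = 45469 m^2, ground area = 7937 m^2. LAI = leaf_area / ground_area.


LAI = 45469 / 7937 = 5.7287 ≈ 5.73

5.73


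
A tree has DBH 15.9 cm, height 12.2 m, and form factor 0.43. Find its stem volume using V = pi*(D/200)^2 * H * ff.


(D/200)^2 = (15.9/200)^2 = 0.0795^2 = 0.00632025
BA = 3.141593 * 0.00632025 = 0.0198557 m^2
V = 0.0198557 * 12.2 * 0.43 = 0.104163 ≈ 0.104 m^3

0.104 m^3


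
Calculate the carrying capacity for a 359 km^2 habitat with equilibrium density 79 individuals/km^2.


K = 79 * 359 = 28361 individuals

28361 individuals


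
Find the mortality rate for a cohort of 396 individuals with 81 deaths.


Mortality rate = 81 / 396 = 0.204545 ≈ 0.2045

0.2045


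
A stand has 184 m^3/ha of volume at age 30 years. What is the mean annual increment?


MAI = 184 / 30 = 6.1333 ≈ 6.13 m^3/ha/yr

6.13 m^3/ha/yr


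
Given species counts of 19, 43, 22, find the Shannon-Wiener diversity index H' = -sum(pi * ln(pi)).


Total N = 19 + 43 + 22 = 84
Per-species terms:
  p = 19/84 = 0.226190; ln(p) = -1.486380; p*ln(p) = 0.226190 * (-1.486380) = -0.336204
  p = 43/84 = 0.511905; ln(p) = -0.669616; p*ln(p) = 0.511905 * (-0.669616) = -0.342780
  p = 22/84 = 0.261905; ln(p) = -1.339773; p*ln(p) = 0.261905 * (-1.339773) = -0.350893
sum(p*ln(p)) = (-0.336204) + (-0.342780) + (-0.350893) = -1.029877
H' = -(-1.029877) = 1.029877 ≈ 1.0299

1.0299


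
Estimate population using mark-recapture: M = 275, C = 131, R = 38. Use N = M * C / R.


N = M * C / R = 275 * 131 / 38 = 36025 / 38 = 948.03 ≈ 948

948 individuals


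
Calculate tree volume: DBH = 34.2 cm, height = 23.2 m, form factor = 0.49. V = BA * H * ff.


(D/200)^2 = (34.2/200)^2 = 0.171^2 = 0.029241
BA = 3.141593 * 0.029241 = 0.0918633 m^2
V = 0.0918633 * 23.2 * 0.49 = 1.04430 ≈ 1.044 m^3

1.044 m^3


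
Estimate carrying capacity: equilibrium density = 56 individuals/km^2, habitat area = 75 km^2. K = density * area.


K = 56 * 75 = 4200 individuals

4200 individuals


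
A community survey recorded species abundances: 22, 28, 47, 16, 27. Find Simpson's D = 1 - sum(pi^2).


Total N = 22 + 28 + 47 + 16 + 27 = 140
Per-species terms:
  p = 22/140 = 0.157143; p^2 = 0.157143^2 = 0.024694
  p = 28/140 = 0.200000; p^2 = 0.200000^2 = 0.040000
  p = 47/140 = 0.335714; p^2 = 0.335714^2 = 0.112704
  p = 16/140 = 0.114286; p^2 = 0.114286^2 = 0.013061
  p = 27/140 = 0.192857; p^2 = 0.192857^2 = 0.037194
sum(p^2) = 0.024694 + 0.040000 + 0.112704 + 0.013061 + 0.037194 = 0.227653
D = 1 - 0.227653 = 0.772347 ≈ 0.7723

0.7723


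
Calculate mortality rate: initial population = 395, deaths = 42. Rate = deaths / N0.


Mortality rate = 42 / 395 = 0.106329 ≈ 0.1063

0.1063


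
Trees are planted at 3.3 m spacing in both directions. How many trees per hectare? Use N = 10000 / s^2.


N = 10000 / 3.3^2 = 10000 / 10.89 = 918.274 ≈ 918 trees/ha

918 trees/ha


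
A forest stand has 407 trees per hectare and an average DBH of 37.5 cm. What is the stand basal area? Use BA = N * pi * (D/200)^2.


(D/200)^2 = (37.5/200)^2 = 0.1875^2 = 0.03515625
Individual BA = 3.141593 * 0.03515625 = 0.110447 m^2
Stand BA = 407 * 0.110447 = 44.9519 ≈ 44.95 m^2/ha

44.95 m^2/ha


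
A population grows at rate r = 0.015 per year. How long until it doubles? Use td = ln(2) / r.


td = ln(2) / 0.015 = 0.693147 / 0.015 = 46.2098 ≈ 46.2 years

46.2 years


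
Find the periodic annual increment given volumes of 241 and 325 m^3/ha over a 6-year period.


PAI = (V2 - V1) / period = (325 - 241) / 6 = 84 / 6 = 14.00 m^3/ha/yr

14.00 m^3/ha/yr


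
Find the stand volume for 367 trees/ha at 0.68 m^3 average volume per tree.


V_stand = 367 * 0.68 = 249.56 ≈ 249.6 m^3/ha

249.6 m^3/ha


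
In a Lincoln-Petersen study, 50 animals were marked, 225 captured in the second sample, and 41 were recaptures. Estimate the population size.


N = M * C / R = 50 * 225 / 41 = 11250 / 41 = 274.39 ≈ 274

274 individuals


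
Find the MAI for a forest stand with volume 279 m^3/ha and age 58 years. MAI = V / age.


MAI = 279 / 58 = 4.8103 ≈ 4.81 m^3/ha/yr

4.81 m^3/ha/yr


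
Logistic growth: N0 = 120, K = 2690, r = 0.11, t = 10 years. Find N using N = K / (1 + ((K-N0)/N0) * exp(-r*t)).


(K - N0)/N0 = (2690 - 120)/120 = 2570/120 = 21.4167
r*t = 0.11 * 10 = 1.1; exp(-1.1) = 0.332871
21.4167 * 0.332871 = 7.12900
1 + 7.12900 = 8.12900
N = 2690 / 8.12900 = 330.914 ≈ 331

331


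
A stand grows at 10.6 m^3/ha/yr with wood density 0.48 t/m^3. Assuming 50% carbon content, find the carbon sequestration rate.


C = 10.6 * 0.48 * 0.5 = 2.544 ≈ 2.54 t C/ha/yr

2.54 t C/ha/yr


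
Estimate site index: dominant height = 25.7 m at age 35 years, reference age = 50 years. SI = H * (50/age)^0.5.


50/35 = 1.42857
(1.42857)^0.5 = 1.19523
SI = 25.7 * 1.19523 = 30.7174 ≈ 30.7 m

30.7 m


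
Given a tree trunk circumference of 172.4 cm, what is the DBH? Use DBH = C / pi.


DBH = C / pi = 172.4 / 3.141593 = 54.8766 ≈ 54.88 cm

54.88 cm


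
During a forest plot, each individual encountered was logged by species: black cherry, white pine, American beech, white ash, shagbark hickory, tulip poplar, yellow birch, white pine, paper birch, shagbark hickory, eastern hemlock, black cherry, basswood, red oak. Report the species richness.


Total individuals logged = 14
Distinct species (count of individuals): black cherry (2), white pine (2), American beech (1), white ash (1), shagbark hickory (2), tulip poplar (1), yellow birch (1), paper birch (1), eastern hemlock (1), basswood (1), red oak (1)
Species richness = number of distinct species = 11

11


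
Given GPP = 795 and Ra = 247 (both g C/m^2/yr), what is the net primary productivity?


NPP = GPP - Ra = 795 - 247 = 548 g C/m^2/yr

548 g C/m^2/yr


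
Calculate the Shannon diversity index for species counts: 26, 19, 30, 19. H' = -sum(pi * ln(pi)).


Total N = 26 + 19 + 30 + 19 = 94
Per-species terms:
  p = 26/94 = 0.276596; ln(p) = -1.285197; p*ln(p) = 0.276596 * (-1.285197) = -0.355480
  p = 19/94 = 0.202128; ln(p) = -1.598854; p*ln(p) = 0.202128 * (-1.598854) = -0.323173
  p = 30/94 = 0.319149; ln(p) = -1.142097; p*ln(p) = 0.319149 * (-1.142097) = -0.364499
  p = 19/94 = 0.202128; ln(p) = -1.598854; p*ln(p) = 0.202128 * (-1.598854) = -0.323173
sum(p*ln(p)) = (-0.355480) + (-0.323173) + (-0.364499) + (-0.323173) = -1.366325
H' = -(-1.366325) = 1.366325 ≈ 1.3663

1.3663


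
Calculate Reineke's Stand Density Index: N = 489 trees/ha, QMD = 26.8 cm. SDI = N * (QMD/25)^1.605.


QMD/25 = 26.8/25 = 1.072
(1.072)^1.605 = exp(1.605 * ln(1.072)) = exp(1.605 * 0.0695261) = exp(0.111589) = 1.11805
SDI = 489 * 1.11805 = 546.726 ≈ 547

547


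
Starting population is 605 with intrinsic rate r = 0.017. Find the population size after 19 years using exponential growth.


r*t = 0.017 * 19 = 0.323
exp(0.323) = 1.38127
N = 605 * 1.38127 = 835.668 ≈ 836

836


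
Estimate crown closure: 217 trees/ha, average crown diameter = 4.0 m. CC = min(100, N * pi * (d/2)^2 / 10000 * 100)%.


(d/2)^2 = (4.0/2)^2 = 2^2 = 4
Crown area = 3.141593 * 4 = 12.5664 m^2
N * area / 10000 * 100 = 217 * 12.5664 / 10000 * 100 = 27.2691
CC = min(100, 27.2691) = 27.2691 ≈ 27.3%

27.3%


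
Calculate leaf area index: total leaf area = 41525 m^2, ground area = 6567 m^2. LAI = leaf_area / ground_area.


LAI = 41525 / 6567 = 6.3233 ≈ 6.32

6.32


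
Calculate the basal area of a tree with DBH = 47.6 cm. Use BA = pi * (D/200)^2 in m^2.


D/200 = 47.6/200 = 0.238 m
(D/200)^2 = 0.238^2 = 0.056644
BA = 3.141593 * 0.056644 = 0.177952 ≈ 0.1780 m^2

0.1780 m^2


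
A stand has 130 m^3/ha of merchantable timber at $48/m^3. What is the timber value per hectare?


Value = 130 * 48 = $6240/ha

$6240/ha


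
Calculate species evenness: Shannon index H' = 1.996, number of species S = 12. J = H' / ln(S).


ln(12) = 2.48491
J = H' / ln(S) = 1.996 / 2.48491 = 0.803248 ≈ 0.8032

0.8032


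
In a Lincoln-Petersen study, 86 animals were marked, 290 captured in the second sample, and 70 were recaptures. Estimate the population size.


N = M * C / R = 86 * 290 / 70 = 24940 / 70 = 356.29 ≈ 356

356 individuals


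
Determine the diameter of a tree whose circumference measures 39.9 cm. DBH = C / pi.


DBH = C / pi = 39.9 / 3.141593 = 12.7006 ≈ 12.70 cm

12.70 cm


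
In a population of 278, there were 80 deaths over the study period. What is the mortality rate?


Mortality rate = 80 / 278 = 0.287770 ≈ 0.2878

0.2878


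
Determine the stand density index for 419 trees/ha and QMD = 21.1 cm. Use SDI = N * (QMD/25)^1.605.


QMD/25 = 21.1/25 = 0.844
(0.844)^1.605 = exp(1.605 * ln(0.844)) = exp(1.605 * (-0.169603)) = exp(-0.272213) = 0.761692
SDI = 419 * 0.761692 = 319.149 ≈ 319

319


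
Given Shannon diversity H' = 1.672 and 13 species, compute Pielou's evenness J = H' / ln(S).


ln(13) = 2.56495
J = H' / ln(S) = 1.672 / 2.56495 = 0.651865 ≈ 0.6519

0.6519


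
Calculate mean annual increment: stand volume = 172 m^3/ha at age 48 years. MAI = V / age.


MAI = 172 / 48 = 3.5833 ≈ 3.58 m^3/ha/yr

3.58 m^3/ha/yr


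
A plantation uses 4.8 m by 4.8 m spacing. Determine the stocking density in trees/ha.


N = 10000 / 4.8^2 = 10000 / 23.04 = 434.028 ≈ 434 trees/ha

434 trees/ha


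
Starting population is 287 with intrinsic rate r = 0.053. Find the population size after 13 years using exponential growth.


r*t = 0.053 * 13 = 0.689
exp(0.689) = 1.99172
N = 287 * 1.99172 = 571.624 ≈ 572

572


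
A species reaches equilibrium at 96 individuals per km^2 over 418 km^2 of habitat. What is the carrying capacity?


K = 96 * 418 = 40128 individuals

40128 individuals


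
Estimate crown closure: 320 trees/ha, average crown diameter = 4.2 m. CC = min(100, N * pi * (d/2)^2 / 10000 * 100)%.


(d/2)^2 = (4.2/2)^2 = 2.1^2 = 4.41
Crown area = 3.141593 * 4.41 = 13.8544 m^2
N * area / 10000 * 100 = 320 * 13.8544 / 10000 * 100 = 44.3341
CC = min(100, 44.3341) = 44.3341 ≈ 44.3%

44.3%


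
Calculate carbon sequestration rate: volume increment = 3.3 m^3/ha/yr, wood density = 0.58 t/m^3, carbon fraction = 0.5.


C = 3.3 * 0.58 * 0.5 = 0.957 ≈ 0.96 t C/ha/yr

0.96 t C/ha/yr


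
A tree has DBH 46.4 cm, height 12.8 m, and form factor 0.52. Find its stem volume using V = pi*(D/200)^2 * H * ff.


(D/200)^2 = (46.4/200)^2 = 0.232^2 = 0.053824
BA = 3.141593 * 0.053824 = 0.169093 m^2
V = 0.169093 * 12.8 * 0.52 = 1.12548 ≈ 1.125 m^3

1.125 m^3


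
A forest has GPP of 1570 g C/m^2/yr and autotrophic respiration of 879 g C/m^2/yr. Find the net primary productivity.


NPP = GPP - Ra = 1570 - 879 = 691 g C/m^2/yr

691 g C/m^2/yr


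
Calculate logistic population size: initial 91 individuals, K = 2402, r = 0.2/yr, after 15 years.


(K - N0)/N0 = (2402 - 91)/91 = 2311/91 = 25.3956
r*t = 0.2 * 15 = 3; exp(-3) = 0.0497871
25.3956 * 0.0497871 = 1.26437
1 + 1.26437 = 2.26437
N = 2402 / 2.26437 = 1060.78 ≈ 1061

1061


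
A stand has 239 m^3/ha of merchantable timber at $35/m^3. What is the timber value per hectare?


Value = 239 * 35 = $8365/ha

$8365/ha


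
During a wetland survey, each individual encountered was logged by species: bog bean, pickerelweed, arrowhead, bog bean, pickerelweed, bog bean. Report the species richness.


Total individuals logged = 6
Distinct species (count of individuals): bog bean (3), pickerelweed (2), arrowhead (1)
Species richness = number of distinct species = 3

3


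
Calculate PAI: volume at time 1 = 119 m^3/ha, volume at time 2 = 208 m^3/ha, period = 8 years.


PAI = (V2 - V1) / period = (208 - 119) / 8 = 89 / 8 = 11.1250 ≈ 11.13 m^3/ha/yr

11.13 m^3/ha/yr


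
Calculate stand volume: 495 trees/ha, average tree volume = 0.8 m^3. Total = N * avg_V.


V_stand = 495 * 0.8 = 396.0 m^3/ha

396.0 m^3/ha


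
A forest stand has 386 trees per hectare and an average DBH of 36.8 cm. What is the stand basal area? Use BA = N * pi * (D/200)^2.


(D/200)^2 = (36.8/200)^2 = 0.184^2 = 0.033856
Individual BA = 3.141593 * 0.033856 = 0.106362 m^2
Stand BA = 386 * 0.106362 = 41.0557 ≈ 41.06 m^2/ha

41.06 m^2/ha


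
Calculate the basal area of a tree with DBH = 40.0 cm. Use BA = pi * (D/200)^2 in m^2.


D/200 = 40.0/200 = 0.2 m
(D/200)^2 = 0.2^2 = 0.04
BA = 3.141593 * 0.04 = 0.125664 ≈ 0.1257 m^2

0.1257 m^2


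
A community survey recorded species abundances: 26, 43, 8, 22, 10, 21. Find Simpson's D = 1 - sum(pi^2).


Total N = 26 + 43 + 8 + 22 + 10 + 21 = 130
Per-species terms:
  p = 26/130 = 0.200000; p^2 = 0.200000^2 = 0.040000
  p = 43/130 = 0.330769; p^2 = 0.330769^2 = 0.109408
  p = 8/130 = 0.061538; p^2 = 0.061538^2 = 0.003787
  p = 22/130 = 0.169231; p^2 = 0.169231^2 = 0.028639
  p = 10/130 = 0.076923; p^2 = 0.076923^2 = 0.005917
  p = 21/130 = 0.161538; p^2 = 0.161538^2 = 0.026095
sum(p^2) = 0.040000 + 0.109408 + 0.003787 + 0.028639 + 0.005917 + 0.026095 = 0.213846
D = 1 - 0.213846 = 0.786154 ≈ 0.7862

0.7862


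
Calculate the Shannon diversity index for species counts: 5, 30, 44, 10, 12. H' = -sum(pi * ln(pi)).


Total N = 5 + 30 + 44 + 10 + 12 = 101
Per-species terms:
  p = 5/101 = 0.049505; ln(p) = -3.005682; p*ln(p) = 0.049505 * (-3.005682) = -0.148796
  p = 30/101 = 0.297030; ln(p) = -1.213922; p*ln(p) = 0.297030 * (-1.213922) = -0.360571
  p = 44/101 = 0.435644; ln(p) = -0.830930; p*ln(p) = 0.435644 * (-0.830930) = -0.361990
  p = 10/101 = 0.099010; ln(p) = -2.312534; p*ln(p) = 0.099010 * (-2.312534) = -0.228964
  p = 12/101 = 0.118812; ln(p) = -2.130213; p*ln(p) = 0.118812 * (-2.130213) = -0.253095
sum(p*ln(p)) = (-0.148796) + (-0.360571) + (-0.361990) + (-0.228964) + (-0.253095) = -1.353416
H' = -(-1.353416) = 1.353416 ≈ 1.3534

1.3534


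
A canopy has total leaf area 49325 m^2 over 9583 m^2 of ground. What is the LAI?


LAI = 49325 / 9583 = 5.1471 ≈ 5.15

5.15


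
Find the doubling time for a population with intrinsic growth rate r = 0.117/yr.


td = ln(2) / 0.117 = 0.693147 / 0.117 = 5.92433 ≈ 5.9 years

5.9 years


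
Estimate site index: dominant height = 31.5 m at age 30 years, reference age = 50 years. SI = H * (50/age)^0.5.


50/30 = 1.66667
(1.66667)^0.5 = 1.29100
SI = 31.5 * 1.29100 = 40.6665 ≈ 40.7 m

40.7 m


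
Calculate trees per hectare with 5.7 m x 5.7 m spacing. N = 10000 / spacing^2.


N = 10000 / 5.7^2 = 10000 / 32.49 = 307.787 ≈ 308 trees/ha

308 trees/ha


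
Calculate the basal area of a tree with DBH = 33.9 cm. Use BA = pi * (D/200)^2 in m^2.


D/200 = 33.9/200 = 0.1695 m
(D/200)^2 = 0.1695^2 = 0.02873025
BA = 3.141593 * 0.02873025 = 0.0902588 ≈ 0.0903 m^2

0.0903 m^2


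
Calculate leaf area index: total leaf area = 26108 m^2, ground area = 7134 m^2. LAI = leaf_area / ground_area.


LAI = 26108 / 7134 = 3.6597 ≈ 3.66

3.66


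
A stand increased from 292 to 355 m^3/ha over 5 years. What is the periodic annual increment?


PAI = (V2 - V1) / period = (355 - 292) / 5 = 63 / 5 = 12.60 m^3/ha/yr

12.60 m^3/ha/yr


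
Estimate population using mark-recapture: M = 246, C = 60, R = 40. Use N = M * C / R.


N = M * C / R = 246 * 60 / 40 = 14760 / 40 = 369

369 individuals


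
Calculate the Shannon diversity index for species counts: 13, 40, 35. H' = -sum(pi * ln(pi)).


Total N = 13 + 40 + 35 = 88
Per-species terms:
  p = 13/88 = 0.147727; ln(p) = -1.912389; p*ln(p) = 0.147727 * (-1.912389) = -0.282511
  p = 40/88 = 0.454545; ln(p) = -0.788458; p*ln(p) = 0.454545 * (-0.788458) = -0.358390
  p = 35/88 = 0.397727; ln(p) = -0.921989; p*ln(p) = 0.397727 * (-0.921989) = -0.366700
sum(p*ln(p)) = (-0.282511) + (-0.358390) + (-0.366700) = -1.007601
H' = -(-1.007601) = 1.007601 ≈ 1.0076

1.0076


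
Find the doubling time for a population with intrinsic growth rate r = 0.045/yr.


td = ln(2) / 0.045 = 0.693147 / 0.045 = 15.4033 ≈ 15.4 years

15.4 years


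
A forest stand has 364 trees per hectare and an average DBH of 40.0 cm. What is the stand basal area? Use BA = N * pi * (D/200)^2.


(D/200)^2 = (40.0/200)^2 = 0.2^2 = 0.04
Individual BA = 3.141593 * 0.04 = 0.125664 m^2
Stand BA = 364 * 0.125664 = 45.7417 ≈ 45.74 m^2/ha

45.74 m^2/ha


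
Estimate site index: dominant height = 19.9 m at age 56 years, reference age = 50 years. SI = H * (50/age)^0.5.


50/56 = 0.892857
(0.892857)^0.5 = 0.944911
SI = 19.9 * 0.944911 = 18.8037 ≈ 18.8 m

18.8 m


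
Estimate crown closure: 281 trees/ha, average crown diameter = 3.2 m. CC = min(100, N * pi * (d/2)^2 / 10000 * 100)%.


(d/2)^2 = (3.2/2)^2 = 1.6^2 = 2.56
Crown area = 3.141593 * 2.56 = 8.04248 m^2
N * area / 10000 * 100 = 281 * 8.04248 / 10000 * 100 = 22.5994
CC = min(100, 22.5994) = 22.5994 ≈ 22.6%

22.6%


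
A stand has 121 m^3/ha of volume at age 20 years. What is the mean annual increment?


MAI = 121 / 20 = 6.05 m^3/ha/yr

6.05 m^3/ha/yr


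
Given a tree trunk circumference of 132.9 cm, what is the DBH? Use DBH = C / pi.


DBH = C / pi = 132.9 / 3.141593 = 42.3034 ≈ 42.30 cm

42.30 cm


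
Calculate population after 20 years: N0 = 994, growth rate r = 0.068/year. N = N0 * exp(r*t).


r*t = 0.068 * 20 = 1.36
exp(1.36) = 3.89619
N = 994 * 3.89619 = 3872.81 ≈ 3873

3873


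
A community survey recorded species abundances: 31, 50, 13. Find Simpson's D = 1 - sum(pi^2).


Total N = 31 + 50 + 13 = 94
Per-species terms:
  p = 31/94 = 0.329787; p^2 = 0.329787^2 = 0.108759
  p = 50/94 = 0.531915; p^2 = 0.531915^2 = 0.282934
  p = 13/94 = 0.138298; p^2 = 0.138298^2 = 0.019126
sum(p^2) = 0.108759 + 0.282934 + 0.019126 = 0.410819
D = 1 - 0.410819 = 0.589181 ≈ 0.5892

0.5892


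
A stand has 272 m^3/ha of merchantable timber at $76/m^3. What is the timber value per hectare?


Value = 272 * 76 = $20672/ha

$20672/ha


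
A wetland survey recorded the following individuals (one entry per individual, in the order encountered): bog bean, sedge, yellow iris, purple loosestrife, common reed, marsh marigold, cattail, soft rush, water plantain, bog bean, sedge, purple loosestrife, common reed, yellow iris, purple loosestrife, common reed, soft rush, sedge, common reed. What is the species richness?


Total individuals logged = 19
Distinct species (count of individuals): bog bean (2), sedge (3), yellow iris (2), purple loosestrife (3), common reed (4), marsh marigold (1), cattail (1), soft rush (2), water plantain (1)
Species richness = number of distinct species = 9

9


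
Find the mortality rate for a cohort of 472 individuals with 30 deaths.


Mortality rate = 30 / 472 = 0.063559 ≈ 0.0636

0.0636


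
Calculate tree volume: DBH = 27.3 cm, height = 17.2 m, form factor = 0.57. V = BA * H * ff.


(D/200)^2 = (27.3/200)^2 = 0.1365^2 = 0.01863225
BA = 3.141593 * 0.01863225 = 0.0585349 m^2
V = 0.0585349 * 17.2 * 0.57 = 0.573876 ≈ 0.574 m^3

0.574 m^3


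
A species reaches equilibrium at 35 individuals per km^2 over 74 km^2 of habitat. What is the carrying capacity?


K = 35 * 74 = 2590 individuals

2590 individuals


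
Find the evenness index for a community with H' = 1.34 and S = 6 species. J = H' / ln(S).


ln(6) = 1.79176
J = H' / ln(S) = 1.34 / 1.79176 = 0.747868 ≈ 0.7479

0.7479


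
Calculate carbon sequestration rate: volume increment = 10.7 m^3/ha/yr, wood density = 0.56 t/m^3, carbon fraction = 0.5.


C = 10.7 * 0.56 * 0.5 = 2.996 ≈ 3.00 t C/ha/yr

3.00 t C/ha/yr


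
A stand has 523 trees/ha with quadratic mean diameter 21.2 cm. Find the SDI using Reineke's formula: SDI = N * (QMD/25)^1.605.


QMD/25 = 21.2/25 = 0.848
(0.848)^1.605 = exp(1.605 * ln(0.848)) = exp(1.605 * (-0.164875)) = exp(-0.264624) = 0.767494
SDI = 523 * 0.767494 = 401.399 ≈ 401

401


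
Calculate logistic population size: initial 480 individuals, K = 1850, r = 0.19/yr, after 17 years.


(K - N0)/N0 = (1850 - 480)/480 = 1370/480 = 2.85417
r*t = 0.19 * 17 = 3.23; exp(-3.23) = 0.0395575
2.85417 * 0.0395575 = 0.112904
1 + 0.112904 = 1.11290
N = 1850 / 1.11290 = 1662.32 ≈ 1662

1662


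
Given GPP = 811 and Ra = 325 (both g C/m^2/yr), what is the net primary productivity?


NPP = GPP - Ra = 811 - 325 = 486 g C/m^2/yr

486 g C/m^2/yr


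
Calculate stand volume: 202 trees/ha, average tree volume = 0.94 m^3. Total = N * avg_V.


V_stand = 202 * 0.94 = 189.88 ≈ 189.9 m^3/ha

189.9 m^3/ha


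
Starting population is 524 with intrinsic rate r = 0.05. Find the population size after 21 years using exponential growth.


r*t = 0.05 * 21 = 1.05
exp(1.05) = 2.85765
N = 524 * 2.85765 = 1497.41 ≈ 1497

1497


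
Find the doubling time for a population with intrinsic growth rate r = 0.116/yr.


td = ln(2) / 0.116 = 0.693147 / 0.116 = 5.97541 ≈ 6.0 years

6.0 years


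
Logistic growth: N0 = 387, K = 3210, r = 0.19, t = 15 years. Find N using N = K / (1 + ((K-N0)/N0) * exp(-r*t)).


(K - N0)/N0 = (3210 - 387)/387 = 2823/387 = 7.29457
r*t = 0.19 * 15 = 2.85; exp(-2.85) = 0.0578443
7.29457 * 0.0578443 = 0.421949
1 + 0.421949 = 1.42195
N = 3210 / 1.42195 = 2257.46 ≈ 2257

2257


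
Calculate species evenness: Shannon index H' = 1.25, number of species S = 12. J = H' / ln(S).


ln(12) = 2.48491
J = H' / ln(S) = 1.25 / 2.48491 = 0.503036 ≈ 0.5030

0.5030


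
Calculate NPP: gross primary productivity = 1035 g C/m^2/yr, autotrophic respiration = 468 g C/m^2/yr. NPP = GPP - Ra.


NPP = GPP - Ra = 1035 - 468 = 567 g C/m^2/yr

567 g C/m^2/yr


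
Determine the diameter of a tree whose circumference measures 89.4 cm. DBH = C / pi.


DBH = C / pi = 89.4 / 3.141593 = 28.4569 ≈ 28.46 cm

28.46 cm


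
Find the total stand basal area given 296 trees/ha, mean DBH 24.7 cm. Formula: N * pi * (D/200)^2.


(D/200)^2 = (24.7/200)^2 = 0.1235^2 = 0.01525225
Individual BA = 3.141593 * 0.01525225 = 0.0479164 m^2
Stand BA = 296 * 0.0479164 = 14.1833 ≈ 14.18 m^2/ha

14.18 m^2/ha


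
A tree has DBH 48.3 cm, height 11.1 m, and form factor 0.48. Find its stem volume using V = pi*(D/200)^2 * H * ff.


(D/200)^2 = (48.3/200)^2 = 0.2415^2 = 0.05832225
BA = 3.141593 * 0.05832225 = 0.183225 m^2
V = 0.183225 * 11.1 * 0.48 = 0.976223 ≈ 0.976 m^3

0.976 m^3


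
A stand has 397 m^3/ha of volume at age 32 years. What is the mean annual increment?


MAI = 397 / 32 = 12.4063 ≈ 12.41 m^3/ha/yr

12.41 m^3/ha/yr


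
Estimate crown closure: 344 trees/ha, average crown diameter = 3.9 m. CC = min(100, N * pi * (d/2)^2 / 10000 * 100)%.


(d/2)^2 = (3.9/2)^2 = 1.95^2 = 3.8025
Crown area = 3.141593 * 3.8025 = 11.9459 m^2
N * area / 10000 * 100 = 344 * 11.9459 / 10000 * 100 = 41.0939
CC = min(100, 41.0939) = 41.0939 ≈ 41.1%

41.1%


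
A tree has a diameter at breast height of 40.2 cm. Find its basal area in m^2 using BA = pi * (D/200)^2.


D/200 = 40.2/200 = 0.201 m
(D/200)^2 = 0.201^2 = 0.040401
BA = 3.141593 * 0.040401 = 0.126923 ≈ 0.1269 m^2

0.1269 m^2


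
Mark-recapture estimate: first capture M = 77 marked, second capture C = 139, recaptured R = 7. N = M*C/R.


N = M * C / R = 77 * 139 / 7 = 10703 / 7 = 1529

1529 individuals


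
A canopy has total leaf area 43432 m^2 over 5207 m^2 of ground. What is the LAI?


LAI = 43432 / 5207 = 8.3411 ≈ 8.34

8.34


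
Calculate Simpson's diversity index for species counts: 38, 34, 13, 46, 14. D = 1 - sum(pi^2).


Total N = 38 + 34 + 13 + 46 + 14 = 145
Per-species terms:
  p = 38/145 = 0.262069; p^2 = 0.262069^2 = 0.068680
  p = 34/145 = 0.234483; p^2 = 0.234483^2 = 0.054982
  p = 13/145 = 0.089655; p^2 = 0.089655^2 = 0.008038
  p = 46/145 = 0.317241; p^2 = 0.317241^2 = 0.100642
  p = 14/145 = 0.096552; p^2 = 0.096552^2 = 0.009322
sum(p^2) = 0.068680 + 0.054982 + 0.008038 + 0.100642 + 0.009322 = 0.241664
D = 1 - 0.241664 = 0.758336 ≈ 0.7583

0.7583


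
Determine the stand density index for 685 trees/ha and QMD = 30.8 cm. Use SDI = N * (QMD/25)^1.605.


QMD/25 = 30.8/25 = 1.232
(1.232)^1.605 = exp(1.605 * ln(1.232)) = exp(1.605 * 0.208639) = exp(0.334866) = 1.39775
SDI = 685 * 1.39775 = 957.459 ≈ 957

957


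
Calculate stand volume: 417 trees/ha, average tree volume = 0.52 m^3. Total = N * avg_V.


V_stand = 417 * 0.52 = 216.84 ≈ 216.8 m^3/ha

216.8 m^3/ha


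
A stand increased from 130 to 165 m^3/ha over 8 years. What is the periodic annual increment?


PAI = (V2 - V1) / period = (165 - 130) / 8 = 35 / 8 = 4.3750 ≈ 4.38 m^3/ha/yr

4.38 m^3/ha/yr


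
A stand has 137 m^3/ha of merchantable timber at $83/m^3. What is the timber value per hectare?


Value = 137 * 83 = $11371/ha

$11371/ha


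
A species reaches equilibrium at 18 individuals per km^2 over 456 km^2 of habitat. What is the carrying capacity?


K = 18 * 456 = 8208 individuals

8208 individuals


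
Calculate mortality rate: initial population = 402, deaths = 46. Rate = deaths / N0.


Mortality rate = 46 / 402 = 0.114428 ≈ 0.1144

0.1144


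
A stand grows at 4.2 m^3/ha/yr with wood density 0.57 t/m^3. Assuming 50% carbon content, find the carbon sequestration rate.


C = 4.2 * 0.57 * 0.5 = 1.197 ≈ 1.20 t C/ha/yr

1.20 t C/ha/yr


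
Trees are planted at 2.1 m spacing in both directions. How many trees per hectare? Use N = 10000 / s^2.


N = 10000 / 2.1^2 = 10000 / 4.41 = 2267.57 ≈ 2268 trees/ha

2268 trees/ha


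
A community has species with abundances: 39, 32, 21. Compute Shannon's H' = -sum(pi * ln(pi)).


Total N = 39 + 32 + 21 = 92
Per-species terms:
  p = 39/92 = 0.423913; ln(p) = -0.858227; p*ln(p) = 0.423913 * (-0.858227) = -0.363814
  p = 32/92 = 0.347826; ln(p) = -1.056053; p*ln(p) = 0.347826 * (-1.056053) = -0.367323
  p = 21/92 = 0.228261; ln(p) = -1.477266; p*ln(p) = 0.228261 * (-1.477266) = -0.337202
sum(p*ln(p)) = (-0.363814) + (-0.367323) + (-0.337202) = -1.068339
H' = -(-1.068339) = 1.068339 ≈ 1.0683

1.0683


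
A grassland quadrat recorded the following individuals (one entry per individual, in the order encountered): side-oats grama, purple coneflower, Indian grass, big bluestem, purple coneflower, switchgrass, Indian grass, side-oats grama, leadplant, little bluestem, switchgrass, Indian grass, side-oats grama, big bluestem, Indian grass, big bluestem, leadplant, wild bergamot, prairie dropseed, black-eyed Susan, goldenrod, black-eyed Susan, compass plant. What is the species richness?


Total individuals logged = 23
Distinct species (count of individuals): side-oats grama (3), purple coneflower (2), Indian grass (4), big bluestem (3), switchgrass (2), leadplant (2), little bluestem (1), wild bergamot (1), prairie dropseed (1), black-eyed Susan (2), goldenrod (1), compass plant (1)
Species richness = number of distinct species = 12

12


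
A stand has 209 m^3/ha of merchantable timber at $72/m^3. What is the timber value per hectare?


Value = 209 * 72 = $15048/ha

$15048/ha


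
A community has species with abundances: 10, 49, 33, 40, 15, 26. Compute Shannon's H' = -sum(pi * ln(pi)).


Total N = 10 + 49 + 33 + 40 + 15 + 26 = 173
Per-species terms:
  p = 10/173 = 0.057803; ln(p) = -2.850715; p*ln(p) = 0.057803 * (-2.850715) = -0.164780
  p = 49/173 = 0.283237; ln(p) = -1.261471; p*ln(p) = 0.283237 * (-1.261471) = -0.357295
  p = 33/173 = 0.190751; ln(p) = -1.656786; p*ln(p) = 0.190751 * (-1.656786) = -0.316034
  p = 40/173 = 0.231214; ln(p) = -1.464412; p*ln(p) = 0.231214 * (-1.464412) = -0.338593
  p = 15/173 = 0.086705; ln(p) = -2.445244; p*ln(p) = 0.086705 * (-2.445244) = -0.212015
  p = 26/173 = 0.150289; ln(p) = -1.895195; p*ln(p) = 0.150289 * (-1.895195) = -0.284827
sum(p*ln(p)) = (-0.164780) + (-0.357295) + (-0.316034) + (-0.338593) + (-0.212015) + (-0.284827) = -1.673544
H' = -(-1.673544) = 1.673544 ≈ 1.6735

1.6735


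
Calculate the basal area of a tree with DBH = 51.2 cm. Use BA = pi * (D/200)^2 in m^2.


D/200 = 51.2/200 = 0.256 m
(D/200)^2 = 0.256^2 = 0.065536
BA = 3.141593 * 0.065536 = 0.205887 ≈ 0.2059 m^2

0.2059 m^2


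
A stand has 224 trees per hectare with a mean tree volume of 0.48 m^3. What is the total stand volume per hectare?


V_stand = 224 * 0.48 = 107.52 ≈ 107.5 m^3/ha

107.5 m^3/ha


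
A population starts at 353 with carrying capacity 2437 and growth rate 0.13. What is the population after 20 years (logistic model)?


(K - N0)/N0 = (2437 - 353)/353 = 2084/353 = 5.90368
r*t = 0.13 * 20 = 2.6; exp(-2.6) = 0.0742736
5.90368 * 0.0742736 = 0.438488
1 + 0.438488 = 1.43849
N = 2437 / 1.43849 = 1694.14 ≈ 1694

1694


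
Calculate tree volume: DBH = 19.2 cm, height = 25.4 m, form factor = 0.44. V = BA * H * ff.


(D/200)^2 = (19.2/200)^2 = 0.096^2 = 0.009216
BA = 3.141593 * 0.009216 = 0.0289529 m^2
V = 0.0289529 * 25.4 * 0.44 = 0.323578 ≈ 0.324 m^3

0.324 m^3
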